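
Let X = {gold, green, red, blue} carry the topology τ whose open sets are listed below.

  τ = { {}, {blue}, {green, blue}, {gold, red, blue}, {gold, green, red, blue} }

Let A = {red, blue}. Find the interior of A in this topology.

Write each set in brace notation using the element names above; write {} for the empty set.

{blue}

open subsets of A: {}, {blue}; so int(A) = {blue}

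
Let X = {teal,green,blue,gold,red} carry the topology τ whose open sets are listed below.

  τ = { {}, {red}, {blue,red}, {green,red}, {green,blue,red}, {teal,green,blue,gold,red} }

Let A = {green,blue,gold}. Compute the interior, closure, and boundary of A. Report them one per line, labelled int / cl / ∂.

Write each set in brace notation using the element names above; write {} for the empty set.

U open, U⊆A: {}. int(A) = ⋃ = {}
X∖A={teal,red}, int(X∖A)={red}, hence cl(A)={teal,green,blue,gold}
∂A: remove int from cl → {teal,green,blue,gold}

int(A) = {}
cl(A)  = {teal,green,blue,gold}
∂A     = {teal,green,blue,gold}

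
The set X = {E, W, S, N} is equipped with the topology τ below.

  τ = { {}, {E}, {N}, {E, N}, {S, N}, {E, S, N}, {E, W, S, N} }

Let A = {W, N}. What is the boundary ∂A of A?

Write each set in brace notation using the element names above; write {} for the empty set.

U open, U⊆A: {}, {N}. int(A) = ⋃ = {N}
X∖A={E, S}, int(X∖A)={E}, hence cl(A)={W, S, N}
∂A: remove int from cl → {W, S}

{W, S}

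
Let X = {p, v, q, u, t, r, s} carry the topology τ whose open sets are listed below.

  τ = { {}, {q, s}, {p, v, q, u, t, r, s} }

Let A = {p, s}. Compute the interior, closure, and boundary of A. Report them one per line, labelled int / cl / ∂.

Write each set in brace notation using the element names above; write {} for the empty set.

opens ⊆ A: {}; union → int = {}
complement {v, q, u, t, r}; its interior {}; cl(A) = X∖{} = {p, v, q, u, t, r, s}
boundary = {p, v, q, u, t, r, s} ∖ {} = {p, v, q, u, t, r, s}

int(A) = {}
cl(A)  = {p, v, q, u, t, r, s}
∂A     = {p, v, q, u, t, r, s}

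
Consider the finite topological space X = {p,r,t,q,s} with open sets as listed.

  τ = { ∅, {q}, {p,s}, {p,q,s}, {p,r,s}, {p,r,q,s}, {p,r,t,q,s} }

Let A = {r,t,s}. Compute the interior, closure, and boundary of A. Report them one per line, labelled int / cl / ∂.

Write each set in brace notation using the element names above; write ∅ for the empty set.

open subsets of A: ∅; so int(A) = ∅
closure: X∖int(X∖A) = X∖{q} = {p,r,t,s}
∂A = {p,r,t,s} minus ∅ = {p,r,t,s}

int(A) = ∅
cl(A)  = {p,r,t,s}
∂A     = {p,r,t,s}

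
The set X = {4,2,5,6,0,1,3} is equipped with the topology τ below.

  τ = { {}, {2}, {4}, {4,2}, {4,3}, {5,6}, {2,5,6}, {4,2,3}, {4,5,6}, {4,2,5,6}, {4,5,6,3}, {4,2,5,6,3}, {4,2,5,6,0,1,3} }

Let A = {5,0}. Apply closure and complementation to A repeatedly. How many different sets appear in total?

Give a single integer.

complement {4,2,6,1,3}; its interior {4,2,3}; cl(A) = X∖{4,2,3} = {5,6,0,1}
With k = closure, c = complement:
  1. A     = {5,0}
  2. kA    = {5,6,0,1}
  3. cA    = {4,2,6,1,3}
  4. ckA   = {4,2,3}
  5. kcA   = {4,2,5,6,0,1,3}
  6. kckA  = {4,2,0,1,3}
  7. ckcA  = {}
  8. ckckA = {5,6}
k, c of each give nothing new

8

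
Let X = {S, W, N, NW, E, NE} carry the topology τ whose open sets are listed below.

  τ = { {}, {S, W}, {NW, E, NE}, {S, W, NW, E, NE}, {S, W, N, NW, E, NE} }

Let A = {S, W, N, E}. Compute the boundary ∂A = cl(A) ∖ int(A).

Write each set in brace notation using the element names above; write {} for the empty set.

open subsets of A: {}, {S, W}; so int(A) = {S, W}
closure: X∖int(X∖A) = X∖{} = {S, W, N, NW, E, NE}
∂A = {S, W, N, NW, E, NE} minus {S, W} = {N, NW, E, NE}

{N, NW, E, NE}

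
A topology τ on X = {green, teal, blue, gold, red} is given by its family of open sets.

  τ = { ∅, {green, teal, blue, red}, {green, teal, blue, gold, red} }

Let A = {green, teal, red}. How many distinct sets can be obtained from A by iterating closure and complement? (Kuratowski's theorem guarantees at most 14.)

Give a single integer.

cl via duality: int({blue, gold}) = ∅, so X∖∅ = {green, teal, blue, gold, red}
Write k for closure, c for complement:
  1. A     = {green, teal, red}
  2. kA    = {green, teal, blue, gold, red}
  3. cA    = {blue, gold}
  4. ckA   = ∅
applying k or c yields no new set

4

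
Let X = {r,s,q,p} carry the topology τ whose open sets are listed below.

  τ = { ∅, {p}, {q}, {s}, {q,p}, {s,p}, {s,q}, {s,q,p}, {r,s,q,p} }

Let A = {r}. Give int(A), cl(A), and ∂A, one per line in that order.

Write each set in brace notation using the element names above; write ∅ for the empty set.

int(A) = ∅
cl(A)  = {r}
∂A     = {r}

U open, U⊆A: ∅. int(A) = ⋃ = ∅
X∖A={s,q,p}, int(X∖A)={s,q,p}, hence cl(A)={r}
∂A: remove int from cl → {r}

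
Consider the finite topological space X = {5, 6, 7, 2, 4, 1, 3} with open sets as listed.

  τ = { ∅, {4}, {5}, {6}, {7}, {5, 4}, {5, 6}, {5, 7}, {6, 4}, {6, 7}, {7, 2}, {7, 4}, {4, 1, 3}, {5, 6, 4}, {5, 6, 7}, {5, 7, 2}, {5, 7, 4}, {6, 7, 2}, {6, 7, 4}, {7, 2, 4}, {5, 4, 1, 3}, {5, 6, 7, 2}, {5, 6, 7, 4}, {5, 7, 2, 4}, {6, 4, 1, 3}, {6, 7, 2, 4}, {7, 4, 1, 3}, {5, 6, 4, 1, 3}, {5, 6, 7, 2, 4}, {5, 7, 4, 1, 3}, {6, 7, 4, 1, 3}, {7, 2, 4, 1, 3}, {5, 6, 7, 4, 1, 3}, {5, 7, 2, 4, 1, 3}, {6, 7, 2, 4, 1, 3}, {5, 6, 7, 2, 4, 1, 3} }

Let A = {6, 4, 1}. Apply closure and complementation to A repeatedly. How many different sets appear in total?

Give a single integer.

X∖A={5, 7, 2, 3}, int(X∖A)={5, 7, 2}, hence cl(A)={6, 4, 1, 3}
Orbit (k=closure, c=complement):
  1. A     = {6, 4, 1}
  2. kA    = {6, 4, 1, 3}
  3. cA    = {5, 7, 2, 3}
  4. ckA   = {5, 7, 2}
  5. kcA   = {5, 7, 2, 1, 3}
  6. ckcA  = {6, 4}
(closed under both — stop)

6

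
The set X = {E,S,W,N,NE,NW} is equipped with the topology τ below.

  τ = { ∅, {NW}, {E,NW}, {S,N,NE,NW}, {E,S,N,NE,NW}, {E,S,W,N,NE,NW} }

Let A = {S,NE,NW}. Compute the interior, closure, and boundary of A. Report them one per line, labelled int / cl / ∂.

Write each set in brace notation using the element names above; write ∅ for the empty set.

interior: largest open inside A is {NW} (from ∅, {NW})
cl via duality: int({E,W,N}) = ∅, so X∖∅ = {E,S,W,N,NE,NW}
cl∖int = {E,S,W,N,NE}

int(A) = {NW}
cl(A)  = {E,S,W,N,NE,NW}
∂A     = {E,S,W,N,NE}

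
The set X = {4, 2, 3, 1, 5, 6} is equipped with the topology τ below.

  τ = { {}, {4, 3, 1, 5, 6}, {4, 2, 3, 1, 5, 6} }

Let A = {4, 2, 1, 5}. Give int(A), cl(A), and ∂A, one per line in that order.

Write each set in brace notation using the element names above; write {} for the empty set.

int(A) = {}
cl(A)  = {4, 2, 3, 1, 5, 6}
∂A     = {4, 2, 3, 1, 5, 6}

open subsets of A: {}; so int(A) = {}
closure: X∖int(X∖A) = X∖{} = {4, 2, 3, 1, 5, 6}
∂A = {4, 2, 3, 1, 5, 6} minus {} = {4, 2, 3, 1, 5, 6}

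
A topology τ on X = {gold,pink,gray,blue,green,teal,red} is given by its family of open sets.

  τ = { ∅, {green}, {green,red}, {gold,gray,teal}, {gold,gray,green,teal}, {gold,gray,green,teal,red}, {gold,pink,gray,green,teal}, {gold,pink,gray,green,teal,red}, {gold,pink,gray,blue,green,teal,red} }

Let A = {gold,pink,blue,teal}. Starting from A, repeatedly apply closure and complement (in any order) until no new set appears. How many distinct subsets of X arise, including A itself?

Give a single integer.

cl via duality: int({gray,green,red}) = {green,red}, so X∖{green,red} = {gold,pink,gray,blue,teal}
Write k for closure, c for complement:
  1. A     = {gold,pink,blue,teal}
  2. kA    = {gold,pink,gray,blue,teal}
  3. cA    = {gray,green,red}
  4. ckA   = {green,red}
  5. kcA   = {gold,pink,gray,blue,green,teal,red}
  6. kckA  = {pink,blue,green,red}
  7. ckcA  = ∅
  8. ckckA = {gold,gray,teal}
applying k or c yields no new set

8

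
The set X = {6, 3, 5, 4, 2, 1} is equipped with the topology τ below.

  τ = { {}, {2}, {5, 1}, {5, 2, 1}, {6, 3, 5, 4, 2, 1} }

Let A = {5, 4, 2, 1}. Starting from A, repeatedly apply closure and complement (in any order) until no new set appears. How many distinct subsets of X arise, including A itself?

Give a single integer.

complement {6, 3}; its interior {}; cl(A) = X∖{} = {6, 3, 5, 4, 2, 1}
With k = closure, c = complement:
  1. A     = {5, 4, 2, 1}
  2. kA    = {6, 3, 5, 4, 2, 1}
  3. cA    = {6, 3}
  4. ckA   = {}
  5. kcA   = {6, 3, 4}
  6. ckcA  = {5, 2, 1}
k, c of each give nothing new

6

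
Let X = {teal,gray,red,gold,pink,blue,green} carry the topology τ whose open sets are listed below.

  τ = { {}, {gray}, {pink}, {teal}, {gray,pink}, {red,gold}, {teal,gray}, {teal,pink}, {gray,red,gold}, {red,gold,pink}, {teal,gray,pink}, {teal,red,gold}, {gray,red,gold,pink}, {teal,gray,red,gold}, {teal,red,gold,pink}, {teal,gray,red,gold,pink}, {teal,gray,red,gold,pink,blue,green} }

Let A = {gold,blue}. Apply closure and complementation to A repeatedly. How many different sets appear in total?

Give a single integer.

8

cl via duality: int({teal,gray,red,pink,green}) = {teal,gray,pink}, so X∖{teal,gray,pink} = {red,gold,blue,green}
Write k for closure, c for complement:
  1. A     = {gold,blue}
  2. kA    = {red,gold,blue,green}
  3. cA    = {teal,gray,red,pink,green}
  4. ckA   = {teal,gray,pink}
  5. kcA   = {teal,gray,red,gold,pink,blue,green}
  6. kckA  = {teal,gray,pink,blue,green}
  7. ckcA  = {}
  8. ckckA = {red,gold}
applying k or c yields no new set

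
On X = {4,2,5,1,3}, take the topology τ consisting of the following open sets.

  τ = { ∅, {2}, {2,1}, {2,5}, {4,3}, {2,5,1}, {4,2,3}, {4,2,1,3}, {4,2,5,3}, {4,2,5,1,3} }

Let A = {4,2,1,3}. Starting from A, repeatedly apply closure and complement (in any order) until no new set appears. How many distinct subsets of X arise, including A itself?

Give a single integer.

4

complement {5}; its interior ∅; cl(A) = X∖∅ = {4,2,5,1,3}
With k = closure, c = complement:
  1. A     = {4,2,1,3}
  2. kA    = {4,2,5,1,3}
  3. cA    = {5}
  4. ckA   = ∅
k, c of each give nothing new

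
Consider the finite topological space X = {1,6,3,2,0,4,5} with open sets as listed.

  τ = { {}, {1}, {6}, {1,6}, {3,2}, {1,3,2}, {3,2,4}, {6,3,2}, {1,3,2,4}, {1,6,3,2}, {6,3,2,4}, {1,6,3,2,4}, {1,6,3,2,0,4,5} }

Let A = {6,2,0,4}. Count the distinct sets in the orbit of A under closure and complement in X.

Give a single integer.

10

complement {1,3,5}; its interior {1}; cl(A) = X∖{1} = {6,3,2,0,4,5}
With k = closure, c = complement:
  1. A     = {6,2,0,4}
  2. kA    = {6,3,2,0,4,5}
  3. cA    = {1,3,5}
  4. ckA   = {1}
  5. kcA   = {1,3,2,0,4,5}
  6. kckA  = {1,0,5}
  7. ckcA  = {6}
  8. ckckA = {6,3,2,4}
  9. kckcA = {6,0,5}
  10. ckckcA = {1,3,2,4}
k, c of each give nothing new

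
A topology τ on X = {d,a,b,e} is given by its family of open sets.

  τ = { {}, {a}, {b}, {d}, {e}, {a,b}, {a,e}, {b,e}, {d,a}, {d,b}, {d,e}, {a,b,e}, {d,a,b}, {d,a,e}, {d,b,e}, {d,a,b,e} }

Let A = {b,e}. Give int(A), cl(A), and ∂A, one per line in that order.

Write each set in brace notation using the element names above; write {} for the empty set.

int(A) = {b,e}
cl(A)  = {b,e}
∂A     = {}

open subsets of A: {}, {b}, {e}, {b,e}; so int(A) = {b,e}
closure: X∖int(X∖A) = X∖{d,a} = {b,e}
∂A = {b,e} minus {b,e} = {}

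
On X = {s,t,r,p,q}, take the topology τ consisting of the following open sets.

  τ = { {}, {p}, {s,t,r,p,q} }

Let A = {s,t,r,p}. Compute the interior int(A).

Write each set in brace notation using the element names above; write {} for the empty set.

interior: largest open inside A is {p} (from {}, {p})

{p}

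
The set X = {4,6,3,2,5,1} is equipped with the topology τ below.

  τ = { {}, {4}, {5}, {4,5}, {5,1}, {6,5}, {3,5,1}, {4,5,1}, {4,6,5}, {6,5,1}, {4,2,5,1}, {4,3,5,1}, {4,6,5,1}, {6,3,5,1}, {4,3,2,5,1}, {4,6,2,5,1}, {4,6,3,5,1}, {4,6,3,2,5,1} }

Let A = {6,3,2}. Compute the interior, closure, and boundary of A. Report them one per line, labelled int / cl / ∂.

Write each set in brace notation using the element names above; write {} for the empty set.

open subsets of A: {}; so int(A) = {}
closure: X∖int(X∖A) = X∖{4,5,1} = {6,3,2}
∂A = {6,3,2} minus {} = {6,3,2}

int(A) = {}
cl(A)  = {6,3,2}
∂A     = {6,3,2}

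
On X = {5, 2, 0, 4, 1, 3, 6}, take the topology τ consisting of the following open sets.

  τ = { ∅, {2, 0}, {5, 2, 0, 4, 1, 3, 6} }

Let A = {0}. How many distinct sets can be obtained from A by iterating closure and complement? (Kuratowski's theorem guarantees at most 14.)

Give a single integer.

cl via duality: int({5, 2, 4, 1, 3, 6}) = ∅, so X∖∅ = {5, 2, 0, 4, 1, 3, 6}
Write k for closure, c for complement:
  1. A     = {0}
  2. kA    = {5, 2, 0, 4, 1, 3, 6}
  3. cA    = {5, 2, 4, 1, 3, 6}
  4. ckA   = ∅
applying k or c yields no new set

4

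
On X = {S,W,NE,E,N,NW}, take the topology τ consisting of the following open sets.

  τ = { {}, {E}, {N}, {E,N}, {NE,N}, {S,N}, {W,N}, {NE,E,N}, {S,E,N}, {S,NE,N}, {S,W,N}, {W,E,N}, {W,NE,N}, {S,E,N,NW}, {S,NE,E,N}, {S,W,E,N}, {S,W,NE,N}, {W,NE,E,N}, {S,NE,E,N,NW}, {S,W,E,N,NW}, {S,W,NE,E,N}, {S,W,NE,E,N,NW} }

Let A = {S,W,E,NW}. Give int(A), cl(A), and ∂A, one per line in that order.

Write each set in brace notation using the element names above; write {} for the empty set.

U open, U⊆A: {}, {E}. int(A) = ⋃ = {E}
X∖A={NE,N}, int(X∖A)={NE,N}, hence cl(A)={S,W,E,NW}
∂A: remove int from cl → {S,W,NW}

int(A) = {E}
cl(A)  = {S,W,E,NW}
∂A     = {S,W,NW}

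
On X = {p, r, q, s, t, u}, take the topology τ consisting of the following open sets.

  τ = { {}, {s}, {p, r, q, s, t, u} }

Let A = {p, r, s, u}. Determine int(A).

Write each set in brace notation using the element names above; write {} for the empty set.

U open, U⊆A: {}, {s}. int(A) = ⋃ = {s}

{s}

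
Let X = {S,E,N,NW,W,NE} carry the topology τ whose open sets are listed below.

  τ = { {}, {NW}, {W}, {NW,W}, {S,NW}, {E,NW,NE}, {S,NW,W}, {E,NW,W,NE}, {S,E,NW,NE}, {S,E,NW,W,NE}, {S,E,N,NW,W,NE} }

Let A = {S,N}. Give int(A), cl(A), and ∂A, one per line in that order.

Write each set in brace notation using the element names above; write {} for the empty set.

int(A) = {}
cl(A)  = {S,N}
∂A     = {S,N}

U open, U⊆A: {}. int(A) = ⋃ = {}
X∖A={E,NW,W,NE}, int(X∖A)={E,NW,W,NE}, hence cl(A)={S,N}
∂A: remove int from cl → {S,N}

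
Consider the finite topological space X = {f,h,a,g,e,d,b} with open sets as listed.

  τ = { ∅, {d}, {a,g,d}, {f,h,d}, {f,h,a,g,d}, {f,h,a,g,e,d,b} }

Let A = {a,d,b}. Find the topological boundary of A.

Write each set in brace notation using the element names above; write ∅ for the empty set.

U open, U⊆A: ∅, {d}. int(A) = ⋃ = {d}
X∖A={f,h,g,e}, int(X∖A)=∅, hence cl(A)={f,h,a,g,e,d,b}
∂A: remove int from cl → {f,h,a,g,e,b}

{f,h,a,g,e,b}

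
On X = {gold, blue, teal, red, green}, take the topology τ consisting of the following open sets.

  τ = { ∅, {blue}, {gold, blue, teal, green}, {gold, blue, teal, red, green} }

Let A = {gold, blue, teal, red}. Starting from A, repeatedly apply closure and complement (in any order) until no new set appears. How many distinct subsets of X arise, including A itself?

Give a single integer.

complement {green}; its interior ∅; cl(A) = X∖∅ = {gold, blue, teal, red, green}
With k = closure, c = complement:
  1. A     = {gold, blue, teal, red}
  2. kA    = {gold, blue, teal, red, green}
  3. cA    = {green}
  4. ckA   = ∅
  5. kcA   = {gold, teal, red, green}
  6. ckcA  = {blue}
k, c of each give nothing new

6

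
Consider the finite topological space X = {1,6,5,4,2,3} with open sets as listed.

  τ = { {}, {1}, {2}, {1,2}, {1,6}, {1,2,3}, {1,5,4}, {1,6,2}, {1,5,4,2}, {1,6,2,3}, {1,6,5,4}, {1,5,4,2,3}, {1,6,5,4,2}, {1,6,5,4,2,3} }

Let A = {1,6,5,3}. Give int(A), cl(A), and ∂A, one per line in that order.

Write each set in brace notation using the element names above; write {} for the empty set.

U open, U⊆A: {}, {1}, {1,6}. int(A) = ⋃ = {1,6}
X∖A={4,2}, int(X∖A)={2}, hence cl(A)={1,6,5,4,3}
∂A: remove int from cl → {5,4,3}

int(A) = {1,6}
cl(A)  = {1,6,5,4,3}
∂A     = {5,4,3}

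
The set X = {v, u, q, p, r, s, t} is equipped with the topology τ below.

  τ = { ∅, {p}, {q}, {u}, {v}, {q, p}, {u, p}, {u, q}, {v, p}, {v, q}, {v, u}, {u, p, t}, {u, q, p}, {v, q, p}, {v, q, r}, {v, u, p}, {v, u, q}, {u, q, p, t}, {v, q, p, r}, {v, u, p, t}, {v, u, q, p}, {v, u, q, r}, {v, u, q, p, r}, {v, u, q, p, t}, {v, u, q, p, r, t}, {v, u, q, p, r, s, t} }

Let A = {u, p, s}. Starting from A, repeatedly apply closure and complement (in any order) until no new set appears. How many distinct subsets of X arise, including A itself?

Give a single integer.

8

X∖A={v, q, r, t}, int(X∖A)={v, q, r}, hence cl(A)={u, p, s, t}
Orbit (k=closure, c=complement):
  1. A     = {u, p, s}
  2. kA    = {u, p, s, t}
  3. cA    = {v, q, r, t}
  4. ckA   = {v, q, r}
  5. kcA   = {v, q, r, s, t}
  6. kckA  = {v, q, r, s}
  7. ckcA  = {u, p}
  8. ckckA = {u, p, t}
(closed under both — stop)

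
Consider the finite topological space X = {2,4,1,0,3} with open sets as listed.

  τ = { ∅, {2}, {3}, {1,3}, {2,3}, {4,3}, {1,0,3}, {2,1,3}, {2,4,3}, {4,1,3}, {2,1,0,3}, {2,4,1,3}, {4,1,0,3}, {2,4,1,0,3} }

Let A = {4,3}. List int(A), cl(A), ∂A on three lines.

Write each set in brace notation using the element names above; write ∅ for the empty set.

int(A) = {4,3}
cl(A)  = {4,1,0,3}
∂A     = {1,0}

interior: largest open inside A is {4,3} (from ∅, {3}, {4,3})
cl via duality: int({2,1,0}) = {2}, so X∖{2} = {4,1,0,3}
cl∖int = {1,0}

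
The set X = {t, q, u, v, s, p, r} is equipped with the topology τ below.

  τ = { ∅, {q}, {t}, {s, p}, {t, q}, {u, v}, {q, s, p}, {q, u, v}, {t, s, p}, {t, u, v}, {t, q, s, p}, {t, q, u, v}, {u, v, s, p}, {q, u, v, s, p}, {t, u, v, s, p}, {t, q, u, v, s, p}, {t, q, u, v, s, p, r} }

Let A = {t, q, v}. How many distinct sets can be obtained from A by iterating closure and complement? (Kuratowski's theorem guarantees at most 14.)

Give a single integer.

complement {u, s, p, r}; its interior {s, p}; cl(A) = X∖{s, p} = {t, q, u, v, r}
With k = closure, c = complement:
  1. A     = {t, q, v}
  2. kA    = {t, q, u, v, r}
  3. cA    = {u, s, p, r}
  4. ckA   = {s, p}
  5. kcA   = {u, v, s, p, r}
  6. kckA  = {s, p, r}
  7. ckcA  = {t, q}
  8. ckckA = {t, q, u, v}
  9. kckcA = {t, q, r}
  10. ckckcA = {u, v, s, p}
k, c of each give nothing new

10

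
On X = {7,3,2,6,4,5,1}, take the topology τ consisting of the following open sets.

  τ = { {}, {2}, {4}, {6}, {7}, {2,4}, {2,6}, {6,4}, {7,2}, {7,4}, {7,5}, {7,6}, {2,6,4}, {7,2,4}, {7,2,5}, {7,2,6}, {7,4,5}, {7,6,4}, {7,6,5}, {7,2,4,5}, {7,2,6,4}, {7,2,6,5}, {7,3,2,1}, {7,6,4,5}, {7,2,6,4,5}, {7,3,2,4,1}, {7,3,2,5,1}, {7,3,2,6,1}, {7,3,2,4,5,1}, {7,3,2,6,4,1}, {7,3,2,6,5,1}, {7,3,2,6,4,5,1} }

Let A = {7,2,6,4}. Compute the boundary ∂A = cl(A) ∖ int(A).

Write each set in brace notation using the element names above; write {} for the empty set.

U open, U⊆A: {}, {6}, {2}, {4}, {7}, {7,2}, {2,4}, {7,6}, {7,4}, {2,6}, {6,4}, {7,6,4}, {7,2,4}, {7,2,6}, {2,6,4}, {7,2,6,4}. int(A) = ⋃ = {7,2,6,4}
X∖A={3,5,1}, int(X∖A)={}, hence cl(A)={7,3,2,6,4,5,1}
∂A: remove int from cl → {3,5,1}

{3,5,1}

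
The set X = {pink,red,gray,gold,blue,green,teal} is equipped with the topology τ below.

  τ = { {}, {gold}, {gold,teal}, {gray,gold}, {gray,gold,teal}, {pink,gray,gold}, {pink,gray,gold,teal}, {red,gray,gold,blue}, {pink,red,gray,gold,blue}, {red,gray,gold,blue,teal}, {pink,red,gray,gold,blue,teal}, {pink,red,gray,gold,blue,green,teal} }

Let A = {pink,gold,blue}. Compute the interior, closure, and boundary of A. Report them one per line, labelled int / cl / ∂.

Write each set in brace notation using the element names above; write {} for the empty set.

opens ⊆ A: {}, {gold}; union → int = {gold}
complement {red,gray,green,teal}; its interior {}; cl(A) = X∖{} = {pink,red,gray,gold,blue,green,teal}
boundary = {pink,red,gray,gold,blue,green,teal} ∖ {gold} = {pink,red,gray,blue,green,teal}

int(A) = {gold}
cl(A)  = {pink,red,gray,gold,blue,green,teal}
∂A     = {pink,red,gray,blue,green,teal}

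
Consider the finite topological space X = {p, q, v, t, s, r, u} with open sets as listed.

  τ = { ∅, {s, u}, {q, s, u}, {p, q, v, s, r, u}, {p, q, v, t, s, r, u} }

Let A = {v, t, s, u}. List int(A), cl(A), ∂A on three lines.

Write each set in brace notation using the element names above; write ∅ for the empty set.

opens ⊆ A: ∅, {s, u}; union → int = {s, u}
complement {p, q, r}; its interior ∅; cl(A) = X∖∅ = {p, q, v, t, s, r, u}
boundary = {p, q, v, t, s, r, u} ∖ {s, u} = {p, q, v, t, r}

int(A) = {s, u}
cl(A)  = {p, q, v, t, s, r, u}
∂A     = {p, q, v, t, r}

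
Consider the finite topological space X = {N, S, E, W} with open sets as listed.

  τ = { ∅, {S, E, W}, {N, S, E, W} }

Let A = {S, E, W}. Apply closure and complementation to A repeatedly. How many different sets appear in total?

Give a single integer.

4

X∖A={N}, int(X∖A)=∅, hence cl(A)={N, S, E, W}
Orbit (k=closure, c=complement):
  1. A     = {S, E, W}
  2. kA    = {N, S, E, W}
  3. cA    = {N}
  4. ckA   = ∅
(closed under both — stop)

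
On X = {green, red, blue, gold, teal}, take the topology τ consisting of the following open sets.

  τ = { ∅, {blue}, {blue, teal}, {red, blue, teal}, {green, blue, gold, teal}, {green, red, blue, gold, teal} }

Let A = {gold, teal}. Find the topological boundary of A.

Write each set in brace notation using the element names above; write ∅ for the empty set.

opens ⊆ A: ∅; union → int = ∅
complement {green, red, blue}; its interior {blue}; cl(A) = X∖{blue} = {green, red, gold, teal}
boundary = {green, red, gold, teal} ∖ ∅ = {green, red, gold, teal}

{green, red, gold, teal}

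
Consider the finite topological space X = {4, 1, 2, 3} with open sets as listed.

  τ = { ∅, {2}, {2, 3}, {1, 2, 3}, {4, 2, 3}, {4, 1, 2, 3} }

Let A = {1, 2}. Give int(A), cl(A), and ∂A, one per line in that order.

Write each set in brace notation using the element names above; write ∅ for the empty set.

int(A) = {2}
cl(A)  = {4, 1, 2, 3}
∂A     = {4, 1, 3}

interior: largest open inside A is {2} (from ∅, {2})
cl via duality: int({4, 3}) = ∅, so X∖∅ = {4, 1, 2, 3}
cl∖int = {4, 1, 3}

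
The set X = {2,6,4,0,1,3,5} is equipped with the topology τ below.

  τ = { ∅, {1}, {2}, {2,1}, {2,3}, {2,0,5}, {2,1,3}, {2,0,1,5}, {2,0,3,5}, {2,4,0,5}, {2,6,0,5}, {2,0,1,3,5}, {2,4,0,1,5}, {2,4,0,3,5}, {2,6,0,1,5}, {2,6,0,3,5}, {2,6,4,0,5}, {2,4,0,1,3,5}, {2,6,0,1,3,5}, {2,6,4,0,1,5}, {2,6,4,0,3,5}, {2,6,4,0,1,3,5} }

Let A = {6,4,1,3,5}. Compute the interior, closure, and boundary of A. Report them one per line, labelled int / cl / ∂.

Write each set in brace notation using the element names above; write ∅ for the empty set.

int(A) = {1}
cl(A)  = {6,4,0,1,3,5}
∂A     = {6,4,0,3,5}

open subsets of A: ∅, {1}; so int(A) = {1}
closure: X∖int(X∖A) = X∖{2} = {6,4,0,1,3,5}
∂A = {6,4,0,1,3,5} minus {1} = {6,4,0,3,5}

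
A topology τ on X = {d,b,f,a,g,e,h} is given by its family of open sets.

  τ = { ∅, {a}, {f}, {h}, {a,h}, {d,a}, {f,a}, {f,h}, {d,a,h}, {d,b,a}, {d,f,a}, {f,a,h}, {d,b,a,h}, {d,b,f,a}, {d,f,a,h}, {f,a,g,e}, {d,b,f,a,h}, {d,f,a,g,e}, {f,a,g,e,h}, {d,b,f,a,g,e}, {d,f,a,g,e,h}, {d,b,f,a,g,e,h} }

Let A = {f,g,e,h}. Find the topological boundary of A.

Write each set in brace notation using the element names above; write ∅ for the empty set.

U open, U⊆A: ∅, {f}, {h}, {f,h}. int(A) = ⋃ = {f,h}
X∖A={d,b,a}, int(X∖A)={d,b,a}, hence cl(A)={f,g,e,h}
∂A: remove int from cl → {g,e}

{g,e}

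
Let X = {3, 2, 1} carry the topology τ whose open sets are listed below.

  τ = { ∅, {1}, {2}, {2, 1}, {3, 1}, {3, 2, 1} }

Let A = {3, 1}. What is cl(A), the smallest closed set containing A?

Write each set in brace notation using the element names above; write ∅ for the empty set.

complement {2}; its interior {2}; cl(A) = X∖{2} = {3, 1}

{3, 1}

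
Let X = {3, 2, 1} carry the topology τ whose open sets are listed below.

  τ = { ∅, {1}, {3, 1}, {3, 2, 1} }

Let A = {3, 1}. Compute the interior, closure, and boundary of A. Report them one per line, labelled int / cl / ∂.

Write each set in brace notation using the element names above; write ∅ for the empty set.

opens ⊆ A: ∅, {1}, {3, 1}; union → int = {3, 1}
complement {2}; its interior ∅; cl(A) = X∖∅ = {3, 2, 1}
boundary = {3, 2, 1} ∖ {3, 1} = {2}

int(A) = {3, 1}
cl(A)  = {3, 2, 1}
∂A     = {2}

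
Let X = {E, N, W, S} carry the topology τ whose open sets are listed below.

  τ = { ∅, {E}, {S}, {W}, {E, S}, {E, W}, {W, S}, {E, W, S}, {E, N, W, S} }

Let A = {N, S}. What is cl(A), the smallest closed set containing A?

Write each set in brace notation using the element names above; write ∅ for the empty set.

X∖A={E, W}, int(X∖A)={E, W}, hence cl(A)={N, S}

{N, S}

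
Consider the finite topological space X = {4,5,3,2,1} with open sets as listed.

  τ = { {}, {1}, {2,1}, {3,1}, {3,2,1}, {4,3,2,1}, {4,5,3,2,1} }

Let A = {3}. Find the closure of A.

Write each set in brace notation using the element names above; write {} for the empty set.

complement {4,5,2,1}; its interior {2,1}; cl(A) = X∖{2,1} = {4,5,3}

{4,5,3}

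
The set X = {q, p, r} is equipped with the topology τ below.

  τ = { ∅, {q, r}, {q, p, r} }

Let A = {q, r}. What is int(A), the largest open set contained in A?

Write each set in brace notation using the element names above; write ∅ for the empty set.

{q, r}

U open, U⊆A: ∅, {q, r}. int(A) = ⋃ = {q, r}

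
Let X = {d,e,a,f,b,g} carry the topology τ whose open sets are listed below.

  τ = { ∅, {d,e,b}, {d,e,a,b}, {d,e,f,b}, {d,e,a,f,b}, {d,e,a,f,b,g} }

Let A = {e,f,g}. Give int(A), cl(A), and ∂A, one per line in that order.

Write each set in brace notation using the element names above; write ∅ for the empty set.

int(A) = ∅
cl(A)  = {d,e,a,f,b,g}
∂A     = {d,e,a,f,b,g}

U open, U⊆A: ∅. int(A) = ⋃ = ∅
X∖A={d,a,b}, int(X∖A)=∅, hence cl(A)={d,e,a,f,b,g}
∂A: remove int from cl → {d,e,a,f,b,g}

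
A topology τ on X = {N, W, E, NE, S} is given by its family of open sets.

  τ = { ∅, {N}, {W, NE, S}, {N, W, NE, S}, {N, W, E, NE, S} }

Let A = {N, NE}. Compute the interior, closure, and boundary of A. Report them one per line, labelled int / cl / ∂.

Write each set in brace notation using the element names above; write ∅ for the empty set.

interior: largest open inside A is {N} (from ∅, {N})
cl via duality: int({W, E, S}) = ∅, so X∖∅ = {N, W, E, NE, S}
cl∖int = {W, E, NE, S}

int(A) = {N}
cl(A)  = {N, W, E, NE, S}
∂A     = {W, E, NE, S}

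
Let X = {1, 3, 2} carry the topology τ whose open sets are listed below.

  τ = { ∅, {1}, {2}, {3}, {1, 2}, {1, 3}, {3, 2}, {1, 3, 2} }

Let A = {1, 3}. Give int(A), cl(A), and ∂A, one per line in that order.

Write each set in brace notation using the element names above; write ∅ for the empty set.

int(A) = {1, 3}
cl(A)  = {1, 3}
∂A     = ∅

open subsets of A: ∅, {3}, {1}, {1, 3}; so int(A) = {1, 3}
closure: X∖int(X∖A) = X∖{2} = {1, 3}
∂A = {1, 3} minus {1, 3} = ∅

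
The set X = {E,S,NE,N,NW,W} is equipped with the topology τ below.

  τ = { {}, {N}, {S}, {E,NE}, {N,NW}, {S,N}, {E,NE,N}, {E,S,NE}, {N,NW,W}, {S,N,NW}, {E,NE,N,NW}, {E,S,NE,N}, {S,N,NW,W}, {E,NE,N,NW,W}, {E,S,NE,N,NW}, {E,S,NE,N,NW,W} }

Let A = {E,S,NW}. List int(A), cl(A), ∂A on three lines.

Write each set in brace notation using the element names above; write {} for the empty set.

U open, U⊆A: {}, {S}. int(A) = ⋃ = {S}
X∖A={NE,N,W}, int(X∖A)={N}, hence cl(A)={E,S,NE,NW,W}
∂A: remove int from cl → {E,NE,NW,W}

int(A) = {S}
cl(A)  = {E,S,NE,NW,W}
∂A     = {E,NE,NW,W}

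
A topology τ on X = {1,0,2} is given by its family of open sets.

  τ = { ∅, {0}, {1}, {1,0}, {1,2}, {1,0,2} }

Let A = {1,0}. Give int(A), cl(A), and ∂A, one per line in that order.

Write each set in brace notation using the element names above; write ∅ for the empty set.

int(A) = {1,0}
cl(A)  = {1,0,2}
∂A     = {2}

open subsets of A: ∅, {0}, {1}, {1,0}; so int(A) = {1,0}
closure: X∖int(X∖A) = X∖∅ = {1,0,2}
∂A = {1,0,2} minus {1,0} = {2}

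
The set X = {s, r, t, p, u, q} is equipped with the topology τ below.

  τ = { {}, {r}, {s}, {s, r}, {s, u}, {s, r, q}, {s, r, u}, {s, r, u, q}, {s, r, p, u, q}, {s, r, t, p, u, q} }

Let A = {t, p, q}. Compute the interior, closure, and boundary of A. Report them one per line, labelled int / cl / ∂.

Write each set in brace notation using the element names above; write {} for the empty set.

int(A) = {}
cl(A)  = {t, p, q}
∂A     = {t, p, q}

interior: largest open inside A is {} (from {})
cl via duality: int({s, r, u}) = {s, r, u}, so X∖{s, r, u} = {t, p, q}
cl∖int = {t, p, q}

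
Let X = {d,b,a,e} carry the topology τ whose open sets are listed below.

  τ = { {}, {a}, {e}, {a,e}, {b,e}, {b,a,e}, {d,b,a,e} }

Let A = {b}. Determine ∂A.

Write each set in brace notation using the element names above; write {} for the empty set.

{d,b}

interior: largest open inside A is {} (from {})
cl via duality: int({d,a,e}) = {a,e}, so X∖{a,e} = {d,b}
cl∖int = {d,b}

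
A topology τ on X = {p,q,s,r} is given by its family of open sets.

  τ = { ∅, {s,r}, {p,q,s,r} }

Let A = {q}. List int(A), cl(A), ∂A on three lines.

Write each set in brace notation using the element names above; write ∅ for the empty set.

int(A) = ∅
cl(A)  = {p,q}
∂A     = {p,q}

opens ⊆ A: ∅; union → int = ∅
complement {p,s,r}; its interior {s,r}; cl(A) = X∖{s,r} = {p,q}
boundary = {p,q} ∖ ∅ = {p,q}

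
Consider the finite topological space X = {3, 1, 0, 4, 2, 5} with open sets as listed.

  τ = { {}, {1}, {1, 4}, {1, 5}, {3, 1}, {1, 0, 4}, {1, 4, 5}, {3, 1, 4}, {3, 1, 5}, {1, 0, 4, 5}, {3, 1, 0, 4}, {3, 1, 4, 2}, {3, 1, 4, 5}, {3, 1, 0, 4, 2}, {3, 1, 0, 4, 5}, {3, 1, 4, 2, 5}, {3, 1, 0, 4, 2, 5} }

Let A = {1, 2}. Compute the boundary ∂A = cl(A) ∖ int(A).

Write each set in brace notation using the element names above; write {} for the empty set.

opens ⊆ A: {}, {1}; union → int = {1}
complement {3, 0, 4, 5}; its interior {}; cl(A) = X∖{} = {3, 1, 0, 4, 2, 5}
boundary = {3, 1, 0, 4, 2, 5} ∖ {1} = {3, 0, 4, 2, 5}

{3, 0, 4, 2, 5}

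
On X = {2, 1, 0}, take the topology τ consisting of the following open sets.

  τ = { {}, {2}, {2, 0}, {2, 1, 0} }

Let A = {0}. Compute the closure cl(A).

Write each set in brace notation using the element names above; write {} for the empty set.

{1, 0}

complement {2, 1}; its interior {2}; cl(A) = X∖{2} = {1, 0}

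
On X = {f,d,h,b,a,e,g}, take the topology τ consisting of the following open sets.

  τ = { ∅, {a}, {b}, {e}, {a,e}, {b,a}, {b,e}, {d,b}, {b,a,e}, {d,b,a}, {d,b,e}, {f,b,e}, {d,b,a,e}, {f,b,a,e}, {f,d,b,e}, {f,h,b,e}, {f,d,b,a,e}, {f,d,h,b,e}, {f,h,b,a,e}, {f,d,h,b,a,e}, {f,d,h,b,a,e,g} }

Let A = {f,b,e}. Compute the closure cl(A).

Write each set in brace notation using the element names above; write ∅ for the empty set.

closure: X∖int(X∖A) = X∖{a} = {f,d,h,b,e,g}

{f,d,h,b,e,g}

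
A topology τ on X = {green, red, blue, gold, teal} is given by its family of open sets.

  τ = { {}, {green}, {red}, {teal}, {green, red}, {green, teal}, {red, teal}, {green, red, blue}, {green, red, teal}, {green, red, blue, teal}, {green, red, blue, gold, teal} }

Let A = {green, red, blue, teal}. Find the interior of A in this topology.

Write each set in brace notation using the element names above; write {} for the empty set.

{green, red, blue, teal}

open subsets of A: {}, {red}, {green}, {teal}, {red, teal}, {green, teal}, {green, red}, {green, red, teal}, {green, red, blue}, {green, red, blue, teal}; so int(A) = {green, red, blue, teal}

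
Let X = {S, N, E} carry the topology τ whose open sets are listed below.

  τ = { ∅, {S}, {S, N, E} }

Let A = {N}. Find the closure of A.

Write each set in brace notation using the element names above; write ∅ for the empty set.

cl via duality: int({S, E}) = {S}, so X∖{S} = {N, E}

{N, E}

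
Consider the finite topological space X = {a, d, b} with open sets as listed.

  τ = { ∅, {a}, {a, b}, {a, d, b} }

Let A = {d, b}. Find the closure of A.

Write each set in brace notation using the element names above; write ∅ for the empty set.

{d, b}

complement {a}; its interior {a}; cl(A) = X∖{a} = {d, b}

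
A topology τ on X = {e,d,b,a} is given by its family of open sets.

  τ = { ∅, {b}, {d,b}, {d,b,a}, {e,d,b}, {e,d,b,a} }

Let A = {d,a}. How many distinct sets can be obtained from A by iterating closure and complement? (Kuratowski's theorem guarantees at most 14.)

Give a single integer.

6

complement {e,b}; its interior {b}; cl(A) = X∖{b} = {e,d,a}
With k = closure, c = complement:
  1. A     = {d,a}
  2. kA    = {e,d,a}
  3. cA    = {e,b}
  4. ckA   = {b}
  5. kcA   = {e,d,b,a}
  6. ckcA  = ∅
k, c of each give nothing new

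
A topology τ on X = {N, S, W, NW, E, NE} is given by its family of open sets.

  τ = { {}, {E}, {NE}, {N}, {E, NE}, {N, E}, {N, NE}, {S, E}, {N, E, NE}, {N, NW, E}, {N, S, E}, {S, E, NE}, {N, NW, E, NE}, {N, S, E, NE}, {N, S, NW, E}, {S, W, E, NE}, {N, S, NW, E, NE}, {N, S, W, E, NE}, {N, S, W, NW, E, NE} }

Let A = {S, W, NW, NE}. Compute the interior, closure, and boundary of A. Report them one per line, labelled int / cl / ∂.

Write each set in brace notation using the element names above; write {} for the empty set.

int(A) = {NE}
cl(A)  = {S, W, NW, NE}
∂A     = {S, W, NW}

opens ⊆ A: {}, {NE}; union → int = {NE}
complement {N, E}; its interior {N, E}; cl(A) = X∖{N, E} = {S, W, NW, NE}
boundary = {S, W, NW, NE} ∖ {NE} = {S, W, NW}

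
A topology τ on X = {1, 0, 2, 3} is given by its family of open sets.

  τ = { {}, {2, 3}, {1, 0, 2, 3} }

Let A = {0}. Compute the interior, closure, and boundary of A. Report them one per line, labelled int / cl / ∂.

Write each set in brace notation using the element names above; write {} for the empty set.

int(A) = {}
cl(A)  = {1, 0}
∂A     = {1, 0}

opens ⊆ A: {}; union → int = {}
complement {1, 2, 3}; its interior {2, 3}; cl(A) = X∖{2, 3} = {1, 0}
boundary = {1, 0} ∖ {} = {1, 0}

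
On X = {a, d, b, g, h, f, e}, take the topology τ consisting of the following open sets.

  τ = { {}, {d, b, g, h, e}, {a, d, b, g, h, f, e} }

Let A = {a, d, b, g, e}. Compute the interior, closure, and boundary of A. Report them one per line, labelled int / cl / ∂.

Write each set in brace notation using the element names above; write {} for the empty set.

int(A) = {}
cl(A)  = {a, d, b, g, h, f, e}
∂A     = {a, d, b, g, h, f, e}

U open, U⊆A: {}. int(A) = ⋃ = {}
X∖A={h, f}, int(X∖A)={}, hence cl(A)={a, d, b, g, h, f, e}
∂A: remove int from cl → {a, d, b, g, h, f, e}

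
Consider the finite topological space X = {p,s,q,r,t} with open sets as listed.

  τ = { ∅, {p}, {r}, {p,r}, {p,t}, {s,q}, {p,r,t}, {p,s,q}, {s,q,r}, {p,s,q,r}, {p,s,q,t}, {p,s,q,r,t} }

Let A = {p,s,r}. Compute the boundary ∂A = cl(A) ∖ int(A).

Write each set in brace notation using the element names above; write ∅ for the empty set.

{s,q,t}

interior: largest open inside A is {p,r} (from ∅, {r}, {p}, {p,r})
cl via duality: int({q,t}) = ∅, so X∖∅ = {p,s,q,r,t}
cl∖int = {s,q,t}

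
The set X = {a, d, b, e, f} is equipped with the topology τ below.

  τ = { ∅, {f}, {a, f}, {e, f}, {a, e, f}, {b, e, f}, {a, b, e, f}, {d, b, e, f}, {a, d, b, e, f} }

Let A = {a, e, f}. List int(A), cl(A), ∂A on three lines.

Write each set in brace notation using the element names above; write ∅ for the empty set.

int(A) = {a, e, f}
cl(A)  = {a, d, b, e, f}
∂A     = {d, b}

opens ⊆ A: ∅, {f}, {a, f}, {e, f}, {a, e, f}; union → int = {a, e, f}
complement {d, b}; its interior ∅; cl(A) = X∖∅ = {a, d, b, e, f}
boundary = {a, d, b, e, f} ∖ {a, e, f} = {d, b}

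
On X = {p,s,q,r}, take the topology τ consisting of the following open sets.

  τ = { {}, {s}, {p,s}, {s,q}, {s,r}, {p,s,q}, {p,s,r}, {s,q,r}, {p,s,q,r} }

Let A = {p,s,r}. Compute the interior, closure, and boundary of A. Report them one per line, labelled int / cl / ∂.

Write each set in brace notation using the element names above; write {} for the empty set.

interior: largest open inside A is {p,s,r} (from {}, {s}, {p,s}, {s,r}, {p,s,r})
cl via duality: int({q}) = {}, so X∖{} = {p,s,q,r}
cl∖int = {q}

int(A) = {p,s,r}
cl(A)  = {p,s,q,r}
∂A     = {q}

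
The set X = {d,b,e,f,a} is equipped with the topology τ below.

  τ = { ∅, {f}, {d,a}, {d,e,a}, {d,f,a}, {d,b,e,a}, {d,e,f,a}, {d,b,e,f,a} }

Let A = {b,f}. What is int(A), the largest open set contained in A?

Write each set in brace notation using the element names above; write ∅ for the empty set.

U open, U⊆A: ∅, {f}. int(A) = ⋃ = {f}

{f}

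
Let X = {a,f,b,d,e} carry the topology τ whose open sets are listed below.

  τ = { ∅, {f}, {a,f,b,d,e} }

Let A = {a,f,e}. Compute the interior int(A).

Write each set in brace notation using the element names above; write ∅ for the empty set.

{f}

U open, U⊆A: ∅, {f}. int(A) = ⋃ = {f}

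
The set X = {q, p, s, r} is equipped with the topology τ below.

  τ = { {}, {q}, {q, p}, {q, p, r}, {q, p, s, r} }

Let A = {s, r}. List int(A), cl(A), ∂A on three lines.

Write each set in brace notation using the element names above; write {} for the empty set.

int(A) = {}
cl(A)  = {s, r}
∂A     = {s, r}

U open, U⊆A: {}. int(A) = ⋃ = {}
X∖A={q, p}, int(X∖A)={q, p}, hence cl(A)={s, r}
∂A: remove int from cl → {s, r}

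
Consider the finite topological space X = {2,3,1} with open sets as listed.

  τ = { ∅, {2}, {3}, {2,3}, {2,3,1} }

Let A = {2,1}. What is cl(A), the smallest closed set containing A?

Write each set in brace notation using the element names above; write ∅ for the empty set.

closure: X∖int(X∖A) = X∖{3} = {2,1}

{2,1}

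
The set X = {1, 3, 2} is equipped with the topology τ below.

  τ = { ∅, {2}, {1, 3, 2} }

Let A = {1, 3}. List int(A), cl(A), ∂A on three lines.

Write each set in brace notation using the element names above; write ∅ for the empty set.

int(A) = ∅
cl(A)  = {1, 3}
∂A     = {1, 3}

opens ⊆ A: ∅; union → int = ∅
complement {2}; its interior {2}; cl(A) = X∖{2} = {1, 3}
boundary = {1, 3} ∖ ∅ = {1, 3}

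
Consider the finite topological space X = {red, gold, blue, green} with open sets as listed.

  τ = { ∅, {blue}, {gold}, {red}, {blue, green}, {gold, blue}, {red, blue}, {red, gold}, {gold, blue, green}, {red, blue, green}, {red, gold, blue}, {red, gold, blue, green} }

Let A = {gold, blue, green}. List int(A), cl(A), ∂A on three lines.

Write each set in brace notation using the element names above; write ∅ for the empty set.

int(A) = {gold, blue, green}
cl(A)  = {gold, blue, green}
∂A     = ∅

U open, U⊆A: ∅, {gold}, {blue}, {gold, blue}, {blue, green}, {gold, blue, green}. int(A) = ⋃ = {gold, blue, green}
X∖A={red}, int(X∖A)={red}, hence cl(A)={gold, blue, green}
∂A: remove int from cl → ∅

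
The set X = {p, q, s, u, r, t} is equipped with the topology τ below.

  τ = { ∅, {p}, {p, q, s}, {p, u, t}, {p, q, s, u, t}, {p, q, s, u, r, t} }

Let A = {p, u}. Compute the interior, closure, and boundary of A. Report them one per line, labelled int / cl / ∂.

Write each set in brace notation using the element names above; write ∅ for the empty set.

open subsets of A: ∅, {p}; so int(A) = {p}
closure: X∖int(X∖A) = X∖∅ = {p, q, s, u, r, t}
∂A = {p, q, s, u, r, t} minus {p} = {q, s, u, r, t}

int(A) = {p}
cl(A)  = {p, q, s, u, r, t}
∂A     = {q, s, u, r, t}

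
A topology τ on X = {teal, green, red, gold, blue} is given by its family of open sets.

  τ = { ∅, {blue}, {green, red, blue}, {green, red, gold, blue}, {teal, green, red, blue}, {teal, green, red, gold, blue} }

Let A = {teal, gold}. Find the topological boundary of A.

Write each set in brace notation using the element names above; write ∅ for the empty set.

{teal, gold}

open subsets of A: ∅; so int(A) = ∅
closure: X∖int(X∖A) = X∖{green, red, blue} = {teal, gold}
∂A = {teal, gold} minus ∅ = {teal, gold}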